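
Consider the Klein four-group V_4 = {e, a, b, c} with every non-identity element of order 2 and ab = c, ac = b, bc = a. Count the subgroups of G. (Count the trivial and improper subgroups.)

5

|G| = 4, so by Lagrange every subgroup order divides 4. Divisors: 1, 2, 4.
Subgroups by order — order 1: 1; order 2: 3; order 4: 1.
Total: 1 + 3 + 1 = 5.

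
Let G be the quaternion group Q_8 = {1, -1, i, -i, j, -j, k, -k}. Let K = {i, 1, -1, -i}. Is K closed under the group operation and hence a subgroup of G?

Yes

|K| = 4 divides |G| = 8, consistent with Lagrange.
K contains the identity, every element's inverse is in K, and K is closed under ·: it is a subgroup.
In fact K = ⟨-i⟩.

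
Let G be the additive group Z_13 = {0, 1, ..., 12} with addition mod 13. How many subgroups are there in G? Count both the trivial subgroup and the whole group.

Subgroups of the cyclic group Z_13 correspond bijectively to divisors of 13.
Divisors of 13: 1, 13.
So Z_13 has 2 subgroups.

2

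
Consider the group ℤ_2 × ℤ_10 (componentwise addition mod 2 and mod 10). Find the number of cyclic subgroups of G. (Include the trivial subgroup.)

A cyclic subgroup of order d is generated by each of its φ(d) elements of order d, so the cyclic subgroups of order d number (#elements of order d)/φ(d).
Cyclic subgroups by order — order 1: 1; order 2: 3; order 5: 1; order 10: 3.
Total: 8.

8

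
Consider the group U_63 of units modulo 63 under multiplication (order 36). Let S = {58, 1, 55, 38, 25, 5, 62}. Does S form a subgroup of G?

No

|S| = 7 does not divide |G| = 36, so by Lagrange S is not a subgroup.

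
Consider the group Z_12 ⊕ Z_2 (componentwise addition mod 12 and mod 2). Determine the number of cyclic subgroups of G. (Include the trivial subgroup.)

Group the elements of G by the cyclic subgroup they generate; each cyclic subgroup of order d accounts for φ(d) elements.
Cyclic subgroups by order — order 1: 1; order 2: 3; order 3: 1; order 4: 2; order 6: 3; order 12: 2.
Total: 12.

12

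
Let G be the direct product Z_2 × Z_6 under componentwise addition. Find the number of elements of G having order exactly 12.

An element (a,b) has order lcm(ord(a), ord(b)); count pairs with lcm equal to 12.
Enumerating gives 0 such elements.

0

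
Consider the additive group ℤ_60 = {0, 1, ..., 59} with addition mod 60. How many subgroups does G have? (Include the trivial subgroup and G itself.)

12

A cyclic group of order 60 has exactly one subgroup for each divisor of 60.
Divisors of 60: 1, 2, 3, 4, 5, 6, 10, 12, 15, 20, 30, 60.
So ℤ_60 has 12 subgroups.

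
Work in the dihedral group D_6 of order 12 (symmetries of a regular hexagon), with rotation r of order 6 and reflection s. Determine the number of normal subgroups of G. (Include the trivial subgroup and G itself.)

7

G has 16 subgroups. Checking conjugation-invariance by order — order 1: 1/1 normal; order 2: 1/7 normal; order 3: 1/1 normal; order 4: 0/3 normal; order 6: 3/3 normal; order 12: 1/1 normal.
Total normal subgroups: 7.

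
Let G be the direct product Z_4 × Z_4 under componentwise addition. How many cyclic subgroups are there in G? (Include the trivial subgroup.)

10

Group the elements of G by the cyclic subgroup they generate; each cyclic subgroup of order d accounts for φ(d) elements.
Cyclic subgroups by order — order 1: 1; order 2: 3; order 4: 6.
Total: 10.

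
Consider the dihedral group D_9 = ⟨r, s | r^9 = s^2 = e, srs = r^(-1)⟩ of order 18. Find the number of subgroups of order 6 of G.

3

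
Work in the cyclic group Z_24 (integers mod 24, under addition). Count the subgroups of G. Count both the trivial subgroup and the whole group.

Subgroups of the cyclic group Z_24 correspond bijectively to divisors of 24.
Divisors of 24: 1, 2, 3, 4, 6, 8, 12, 24.
So Z_24 has 8 subgroups.

8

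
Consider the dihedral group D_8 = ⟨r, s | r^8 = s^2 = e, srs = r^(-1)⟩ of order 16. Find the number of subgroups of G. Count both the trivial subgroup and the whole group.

19

|G| = 16, so by Lagrange every subgroup order divides 16. Divisors: 1, 2, 4, 8, 16.
Subgroups by order — order 1: 1; order 2: 9; order 4: 5; order 8: 3; order 16: 1.
Total: 1 + 9 + 5 + 3 + 1 = 19.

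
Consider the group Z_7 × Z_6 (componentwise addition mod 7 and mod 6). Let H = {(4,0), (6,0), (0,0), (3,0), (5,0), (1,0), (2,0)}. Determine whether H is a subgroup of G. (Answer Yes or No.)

|H| = 7 divides |G| = 42, consistent with Lagrange.
H contains the identity, every element's inverse is in H, and H is closed under +: it is a subgroup.
In fact H = ⟨(4,0)⟩.

Yes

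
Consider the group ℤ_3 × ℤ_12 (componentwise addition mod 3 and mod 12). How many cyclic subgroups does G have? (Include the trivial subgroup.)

15

Group the elements of G by the cyclic subgroup they generate; each cyclic subgroup of order d accounts for φ(d) elements.
Cyclic subgroups by order — order 1: 1; order 2: 1; order 3: 4; order 4: 1; order 6: 4; order 12: 4.
Total: 15.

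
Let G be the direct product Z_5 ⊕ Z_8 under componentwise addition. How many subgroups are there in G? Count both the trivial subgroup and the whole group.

|G| = 40, so by Lagrange every subgroup order divides 40. Divisors: 1, 2, 4, 5, 8, 10, 20, 40.
Subgroups by order — order 1: 1; order 2: 1; order 4: 1; order 5: 1; order 8: 1; order 10: 1; order 20: 1; order 40: 1.
Total: 1 + 1 + 1 + 1 + 1 + 1 + 1 + 1 = 8.

8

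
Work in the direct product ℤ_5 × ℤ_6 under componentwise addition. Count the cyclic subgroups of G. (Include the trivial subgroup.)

8

A cyclic subgroup of order d is generated by each of its φ(d) elements of order d, so the cyclic subgroups of order d number (#elements of order d)/φ(d).
Cyclic subgroups by order — order 1: 1; order 2: 1; order 3: 1; order 5: 1; order 6: 1; order 10: 1; order 15: 1; order 30: 1.
Total: 8.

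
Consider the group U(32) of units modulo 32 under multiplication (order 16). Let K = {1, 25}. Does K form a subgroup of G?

No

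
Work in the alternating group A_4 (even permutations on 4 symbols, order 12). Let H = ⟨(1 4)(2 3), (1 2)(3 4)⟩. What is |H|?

4

|⟨(1 4)(2 3)⟩| = 2 and |⟨(1 2)(3 4)⟩| = 2, so |H| is a multiple of lcm(2, 2) = 2 and divides |G| = 12.
Closing under the operation: H = {e, (1 2)(3 4), (1 3)(2 4), (1 4)(2 3)}, so |H| = 4.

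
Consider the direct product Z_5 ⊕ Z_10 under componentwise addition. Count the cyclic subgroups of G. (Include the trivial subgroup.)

Group the elements of G by the cyclic subgroup they generate; each cyclic subgroup of order d accounts for φ(d) elements.
Cyclic subgroups by order — order 1: 1; order 2: 1; order 5: 6; order 10: 6.
Total: 14.

14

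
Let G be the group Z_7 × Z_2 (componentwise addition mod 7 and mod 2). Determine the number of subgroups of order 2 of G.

1

|G| = 14 and 2 | 14, so subgroups of order 2 are possible by Lagrange.
The subgroups of order 2 are: {(0,0), (0,1)}.
So G has 1 subgroup of order 2.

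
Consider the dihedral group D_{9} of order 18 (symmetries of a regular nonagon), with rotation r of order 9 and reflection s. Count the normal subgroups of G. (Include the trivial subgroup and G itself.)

G has 16 subgroups. Checking conjugation-invariance by order — order 1: 1/1 normal; order 2: 0/9 normal; order 3: 1/1 normal; order 6: 0/3 normal; order 9: 1/1 normal; order 18: 1/1 normal.
Total normal subgroups: 4.

4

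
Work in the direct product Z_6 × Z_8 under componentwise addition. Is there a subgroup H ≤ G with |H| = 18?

18 does not divide |G| = 48, so by Lagrange no subgroup of order 18 exists.

No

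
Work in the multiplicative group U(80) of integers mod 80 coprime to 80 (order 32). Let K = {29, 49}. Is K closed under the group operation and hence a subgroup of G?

The identity 1 ∉ K, so K is not a subgroup.

No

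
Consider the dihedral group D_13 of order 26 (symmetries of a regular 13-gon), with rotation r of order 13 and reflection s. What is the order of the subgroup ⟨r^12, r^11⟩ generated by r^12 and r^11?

13

|⟨r^12⟩| = 13 and |⟨r^11⟩| = 13, so |H| is a multiple of lcm(13, 13) = 13 and divides |G| = 26.
Closing under the operation: H = {e, r, r^2, r^3, r^4, r^5, r^6, r^7, r^8, r^9, r^10, r^11, r^12}, so |H| = 13.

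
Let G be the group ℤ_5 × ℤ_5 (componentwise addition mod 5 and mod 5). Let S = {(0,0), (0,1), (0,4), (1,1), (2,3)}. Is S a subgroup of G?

No

(2,3) ∈ S but its inverse (3,2) ∉ S, so S is not a subgroup.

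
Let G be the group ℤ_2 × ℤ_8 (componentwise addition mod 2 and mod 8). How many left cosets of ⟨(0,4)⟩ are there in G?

8

|⟨(0,4)⟩| = 2 and |G| = 16.
By Lagrange, [G : H] = |G|/|H| = 16/2 = 8.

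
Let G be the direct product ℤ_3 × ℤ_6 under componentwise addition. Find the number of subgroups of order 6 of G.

|G| = 18 and 6 | 18, so subgroups of order 6 are possible by Lagrange.
The subgroups of order 6 are: {(0,0), (0,1), (0,2), (0,3), (0,4), (0,5)}; {(0,0), (0,3), (1,0), (1,3), (2,0), (2,3)}; {(0,0), (0,3), (1,1), (1,4), (2,2), (2,5)}; {(0,0), (0,3), (1,2), (1,5), (2,1), (2,4)}.
So G has 4 subgroups of order 6.

4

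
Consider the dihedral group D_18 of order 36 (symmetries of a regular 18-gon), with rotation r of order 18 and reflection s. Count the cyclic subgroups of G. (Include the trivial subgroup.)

A cyclic subgroup of order d is generated by each of its φ(d) elements of order d, so the cyclic subgroups of order d number (#elements of order d)/φ(d).
Cyclic subgroups by order — order 1: 1; order 2: 19; order 3: 1; order 6: 1; order 9: 1; order 18: 1.
Total: 24.

24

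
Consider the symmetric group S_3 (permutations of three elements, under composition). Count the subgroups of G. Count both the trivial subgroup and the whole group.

6

|G| = 6, so by Lagrange every subgroup order divides 6. Divisors: 1, 2, 3, 6.
Subgroups by order — order 1: 1; order 2: 3; order 3: 1; order 6: 1.
Total: 1 + 3 + 1 + 1 = 6.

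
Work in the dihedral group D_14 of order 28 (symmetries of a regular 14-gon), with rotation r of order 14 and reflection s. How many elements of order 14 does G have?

6

The elements of order 14 are: r, r^3, r^5, r^9, r^11, r^13.
That's 6.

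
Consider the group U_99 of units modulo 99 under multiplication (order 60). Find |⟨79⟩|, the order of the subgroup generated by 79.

30

Compute successive powers of 79 mod 99: 79, 4, 19, 16, 76, 64, 7, 58, …; 79^30 ≡ 1 (mod 99).
So |⟨79⟩| = 30.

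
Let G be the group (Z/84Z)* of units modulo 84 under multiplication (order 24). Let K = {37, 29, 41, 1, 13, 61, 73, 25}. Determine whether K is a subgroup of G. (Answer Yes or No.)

No

Closure fails: 37 · 41 = 5 ∉ K. So K is not a subgroup.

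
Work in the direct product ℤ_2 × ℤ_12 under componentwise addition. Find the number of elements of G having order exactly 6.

An element (a,b) has order lcm(ord(a), ord(b)); count pairs with lcm equal to 6.
Enumerating gives 6 such elements.

6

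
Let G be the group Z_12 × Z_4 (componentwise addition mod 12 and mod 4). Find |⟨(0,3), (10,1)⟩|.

|⟨(0,3)⟩| = 4 and |⟨(10,1)⟩| = 12, so |H| is a multiple of lcm(4, 12) = 12 and divides |G| = 48.
Closing under the operation: H = {(0,0), (0,1), (0,2), (0,3), (2,0), (2,1), (2,2), (2,3), (4,0), (4,1), (4,2), (4,3), (6,0), (6,1), (6,2), (6,3), (8,0), (8,1), (8,2), (8,3), (10,0), (10,1), (10,2), (10,3)}, so |H| = 24.

24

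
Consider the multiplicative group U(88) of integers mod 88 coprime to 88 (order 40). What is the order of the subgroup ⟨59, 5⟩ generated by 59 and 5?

20

|⟨59⟩| = 10 and |⟨5⟩| = 10, so |H| is a multiple of lcm(10, 10) = 10 and divides |G| = 40.
Closing under the operation: H = {1, 3, 5, 9, 15, 23, 25, 27, 31, 37, 45, 47, 49, 53, 59, 67, 69, 71, 75, 81}, so |H| = 20.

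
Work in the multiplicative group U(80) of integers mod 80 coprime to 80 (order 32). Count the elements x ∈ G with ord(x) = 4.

24

Enumerating element orders in G gives 24 elements of order 4.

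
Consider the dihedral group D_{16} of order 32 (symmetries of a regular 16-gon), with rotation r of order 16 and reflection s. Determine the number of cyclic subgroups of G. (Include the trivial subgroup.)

21

A cyclic subgroup of order d is generated by each of its φ(d) elements of order d, so the cyclic subgroups of order d number (#elements of order d)/φ(d).
Cyclic subgroups by order — order 1: 1; order 2: 17; order 4: 1; order 8: 1; order 16: 1.
Total: 21.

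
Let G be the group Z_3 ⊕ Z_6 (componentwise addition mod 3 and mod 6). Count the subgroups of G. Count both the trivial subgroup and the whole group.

|G| = 18, so by Lagrange every subgroup order divides 18. Divisors: 1, 2, 3, 6, 9, 18.
Subgroups by order — order 1: 1; order 2: 1; order 3: 4; order 6: 4; order 9: 1; order 18: 1.
Total: 1 + 1 + 4 + 4 + 1 + 1 = 12.

12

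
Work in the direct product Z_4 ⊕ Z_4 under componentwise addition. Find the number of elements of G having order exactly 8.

An element (a,b) has order lcm(ord(a), ord(b)); count pairs with lcm equal to 8.
Enumerating gives 0 such elements.

0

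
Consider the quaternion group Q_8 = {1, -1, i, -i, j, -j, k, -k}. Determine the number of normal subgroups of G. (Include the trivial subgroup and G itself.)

6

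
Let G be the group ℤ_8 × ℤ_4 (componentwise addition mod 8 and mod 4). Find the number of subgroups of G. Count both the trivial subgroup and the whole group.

22

|G| = 32, so by Lagrange every subgroup order divides 32. Divisors: 1, 2, 4, 8, 16, 32.
Subgroups by order — order 1: 1; order 2: 3; order 4: 7; order 8: 7; order 16: 3; order 32: 1.
Total: 1 + 3 + 7 + 7 + 3 + 1 = 22.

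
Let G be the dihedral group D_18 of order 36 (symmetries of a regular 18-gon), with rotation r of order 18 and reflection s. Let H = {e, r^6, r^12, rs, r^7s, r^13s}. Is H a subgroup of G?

|H| = 6 divides |G| = 36, consistent with Lagrange.
H contains the identity, every element's inverse is in H, and H is closed under ·: it is a subgroup.

Yes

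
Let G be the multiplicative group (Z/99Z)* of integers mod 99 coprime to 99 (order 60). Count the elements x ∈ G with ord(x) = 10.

12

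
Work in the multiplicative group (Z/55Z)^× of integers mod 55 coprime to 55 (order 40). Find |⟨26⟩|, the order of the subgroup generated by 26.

5

Compute successive powers of 26 mod 55: 26, 16, 31, 36, 1; 26^5 ≡ 1 (mod 55).
So |⟨26⟩| = 5.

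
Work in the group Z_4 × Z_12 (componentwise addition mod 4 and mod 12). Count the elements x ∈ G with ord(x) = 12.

24

An element (a,b) has order lcm(ord(a), ord(b)); count pairs with lcm equal to 12.
Enumerating gives 24 such elements.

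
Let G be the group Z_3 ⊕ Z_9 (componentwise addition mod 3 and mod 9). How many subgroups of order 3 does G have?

4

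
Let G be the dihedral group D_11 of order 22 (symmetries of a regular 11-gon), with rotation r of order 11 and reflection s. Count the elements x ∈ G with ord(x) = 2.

Enumerating element orders in G gives 11 elements of order 2.

11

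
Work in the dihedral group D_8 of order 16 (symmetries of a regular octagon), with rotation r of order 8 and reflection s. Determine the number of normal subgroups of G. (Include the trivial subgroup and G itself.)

7

G has 19 subgroups. Checking conjugation-invariance by order — order 1: 1/1 normal; order 2: 1/9 normal; order 4: 1/5 normal; order 8: 3/3 normal; order 16: 1/1 normal.
Total normal subgroups: 7.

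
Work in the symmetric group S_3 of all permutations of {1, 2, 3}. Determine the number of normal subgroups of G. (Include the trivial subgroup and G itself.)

3

G has 6 subgroups. Checking conjugation-invariance by order — order 1: 1/1 normal; order 2: 0/3 normal; order 3: 1/1 normal; order 6: 1/1 normal.
Total normal subgroups: 3.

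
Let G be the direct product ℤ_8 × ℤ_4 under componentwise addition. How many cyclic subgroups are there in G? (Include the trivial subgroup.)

A cyclic subgroup of order d is generated by each of its φ(d) elements of order d, so the cyclic subgroups of order d number (#elements of order d)/φ(d).
Cyclic subgroups by order — order 1: 1; order 2: 3; order 4: 6; order 8: 4.
Total: 14.

14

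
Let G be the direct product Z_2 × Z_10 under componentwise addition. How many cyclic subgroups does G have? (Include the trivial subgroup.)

8

A cyclic subgroup of order d is generated by each of its φ(d) elements of order d, so the cyclic subgroups of order d number (#elements of order d)/φ(d).
Cyclic subgroups by order — order 1: 1; order 2: 3; order 5: 1; order 10: 3.
Total: 8.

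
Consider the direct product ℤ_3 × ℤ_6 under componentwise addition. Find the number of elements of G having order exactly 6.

An element (a,b) has order lcm(ord(a), ord(b)); count pairs with lcm equal to 6.
Enumerating gives 8 such elements.

8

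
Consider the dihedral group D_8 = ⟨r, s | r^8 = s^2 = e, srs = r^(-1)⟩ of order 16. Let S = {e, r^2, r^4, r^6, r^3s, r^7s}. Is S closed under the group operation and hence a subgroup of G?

No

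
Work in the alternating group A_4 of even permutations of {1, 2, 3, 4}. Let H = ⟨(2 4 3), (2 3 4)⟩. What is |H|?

3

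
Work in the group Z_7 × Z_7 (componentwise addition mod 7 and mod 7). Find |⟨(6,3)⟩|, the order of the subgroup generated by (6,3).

The order of (6,3) in Z_7 × Z_7 is lcm(ord(6) in Z_7, ord(3) in Z_7).
ord(6) = 7 and ord(3) = 7, so |⟨(6,3)⟩| = lcm(7, 7) = 7.

7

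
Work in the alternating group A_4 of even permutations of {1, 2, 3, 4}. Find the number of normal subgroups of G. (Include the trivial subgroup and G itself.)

G has 10 subgroups. Checking conjugation-invariance by order — order 1: 1/1 normal; order 2: 0/3 normal; order 3: 0/4 normal; order 4: 1/1 normal; order 12: 1/1 normal.
Total normal subgroups: 3.

3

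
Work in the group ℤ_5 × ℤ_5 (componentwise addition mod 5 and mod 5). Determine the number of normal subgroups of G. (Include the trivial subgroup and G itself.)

8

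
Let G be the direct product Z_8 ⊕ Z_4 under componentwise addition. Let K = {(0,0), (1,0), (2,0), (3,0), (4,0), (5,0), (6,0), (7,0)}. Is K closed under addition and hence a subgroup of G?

|K| = 8 divides |G| = 32, consistent with Lagrange.
K contains the identity, every element's inverse is in K, and K is closed under +: it is a subgroup.
In fact K = ⟨(7,0)⟩.

Yes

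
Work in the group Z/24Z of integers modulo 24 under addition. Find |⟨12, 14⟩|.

12

|⟨12⟩| = 2 and |⟨14⟩| = 12, so |H| is a multiple of lcm(2, 12) = 12 and divides |G| = 24.
Closing under the operation: H = {0, 2, 4, 6, 8, 10, 12, 14, 16, 18, 20, 22}, so |H| = 12.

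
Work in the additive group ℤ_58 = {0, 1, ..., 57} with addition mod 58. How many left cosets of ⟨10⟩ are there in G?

2

|⟨10⟩| = 29 and |G| = 58.
By Lagrange, [G : H] = |G|/|H| = 58/29 = 2.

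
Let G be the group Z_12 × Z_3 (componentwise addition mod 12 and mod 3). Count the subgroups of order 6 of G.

4

|G| = 36 and 6 | 36, so subgroups of order 6 are possible by Lagrange.
The subgroups of order 6 are: {(0,0), (0,1), (0,2), (6,0), (6,1), (6,2)}; {(0,0), (2,0), (4,0), (6,0), (8,0), (10,0)}; {(0,0), (2,2), (4,1), (6,0), (8,2), (10,1)}; {(0,0), (2,1), (4,2), (6,0), (8,1), (10,2)}.
So G has 4 subgroups of order 6.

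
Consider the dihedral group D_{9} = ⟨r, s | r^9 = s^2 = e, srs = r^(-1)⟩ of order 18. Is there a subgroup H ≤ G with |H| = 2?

Yes

2 | 18. A subgroup of order 2 is {e, r^2s}.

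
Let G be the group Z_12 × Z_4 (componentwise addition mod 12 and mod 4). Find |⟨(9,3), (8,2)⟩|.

|⟨(9,3)⟩| = 4 and |⟨(8,2)⟩| = 6, so |H| is a multiple of lcm(4, 6) = 12 and divides |G| = 48.
Closing under the operation: H = {(0,0), (0,2), (1,1), (1,3), (2,0), (2,2), (3,1), (3,3), (4,0), (4,2), (5,1), (5,3), (6,0), (6,2), (7,1), (7,3), (8,0), (8,2), (9,1), (9,3), (10,0), (10,2), (11,1), (11,3)}, so |H| = 24.

24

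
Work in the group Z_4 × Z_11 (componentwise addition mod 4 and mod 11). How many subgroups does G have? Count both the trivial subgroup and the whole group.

6

|G| = 44, so by Lagrange every subgroup order divides 44. Divisors: 1, 2, 4, 11, 22, 44.
Subgroups by order — order 1: 1; order 2: 1; order 4: 1; order 11: 1; order 22: 1; order 44: 1.
Total: 1 + 1 + 1 + 1 + 1 + 1 = 6.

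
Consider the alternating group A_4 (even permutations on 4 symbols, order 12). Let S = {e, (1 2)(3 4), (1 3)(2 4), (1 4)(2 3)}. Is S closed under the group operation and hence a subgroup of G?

Yes

|S| = 4 divides |G| = 12, consistent with Lagrange.
S contains the identity, every element's inverse is in S, and S is closed under ∘: it is a subgroup.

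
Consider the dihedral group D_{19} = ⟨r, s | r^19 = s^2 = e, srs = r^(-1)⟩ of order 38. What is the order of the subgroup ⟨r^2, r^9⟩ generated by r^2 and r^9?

19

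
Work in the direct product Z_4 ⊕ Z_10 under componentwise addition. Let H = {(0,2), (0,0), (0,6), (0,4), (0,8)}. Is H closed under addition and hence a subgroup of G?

Yes

|H| = 5 divides |G| = 40, consistent with Lagrange.
H contains the identity, every element's inverse is in H, and H is closed under +: it is a subgroup.
In fact H = ⟨(0,2)⟩.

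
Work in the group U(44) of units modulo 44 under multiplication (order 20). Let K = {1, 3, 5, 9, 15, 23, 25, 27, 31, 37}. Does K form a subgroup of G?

|K| = 10 divides |G| = 20, consistent with Lagrange.
K contains the identity, every element's inverse is in K, and K is closed under ·: it is a subgroup.
In fact K = ⟨3⟩.

Yes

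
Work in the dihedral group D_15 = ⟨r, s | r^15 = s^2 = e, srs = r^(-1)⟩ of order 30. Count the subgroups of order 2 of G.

15

|G| = 30 and 2 | 30, so subgroups of order 2 are possible by Lagrange.
The subgroups of order 2 are: {e, r^10s}; {e, r^11s}; {e, r^12s}; {e, r^13s}; … (15 in all).
So G has 15 subgroups of order 2.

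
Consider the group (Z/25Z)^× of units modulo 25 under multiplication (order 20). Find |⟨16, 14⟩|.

10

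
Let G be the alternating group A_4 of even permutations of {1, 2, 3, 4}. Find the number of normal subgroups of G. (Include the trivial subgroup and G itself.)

G has 10 subgroups. Checking conjugation-invariance by order — order 1: 1/1 normal; order 2: 0/3 normal; order 3: 0/4 normal; order 4: 1/1 normal; order 12: 1/1 normal.
Total normal subgroups: 3.

3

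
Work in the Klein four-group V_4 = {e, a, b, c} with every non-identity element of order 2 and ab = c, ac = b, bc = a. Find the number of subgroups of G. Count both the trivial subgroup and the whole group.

|G| = 4, so by Lagrange every subgroup order divides 4. Divisors: 1, 2, 4.
Subgroups by order — order 1: 1; order 2: 3; order 4: 1.
Total: 1 + 3 + 1 = 5.

5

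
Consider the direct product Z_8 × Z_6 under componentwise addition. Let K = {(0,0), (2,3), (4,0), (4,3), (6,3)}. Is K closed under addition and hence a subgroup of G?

|K| = 5 does not divide |G| = 48, so by Lagrange K is not a subgroup.

No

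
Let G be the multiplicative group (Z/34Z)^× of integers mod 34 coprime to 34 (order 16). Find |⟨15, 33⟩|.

|⟨15⟩| = 8 and |⟨33⟩| = 2, so |H| is a multiple of lcm(8, 2) = 8 and divides |G| = 16.
Closing under the operation: H = {1, 9, 13, 15, 19, 21, 25, 33}, so |H| = 8.

8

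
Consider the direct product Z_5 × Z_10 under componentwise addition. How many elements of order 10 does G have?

An element (a,b) has order lcm(ord(a), ord(b)); count pairs with lcm equal to 10.
Enumerating gives 24 such elements.

24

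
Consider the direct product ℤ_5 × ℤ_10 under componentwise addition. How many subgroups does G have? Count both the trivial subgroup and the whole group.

16

|G| = 50, so by Lagrange every subgroup order divides 50. Divisors: 1, 2, 5, 10, 25, 50.
Subgroups by order — order 1: 1; order 2: 1; order 5: 6; order 10: 6; order 25: 1; order 50: 1.
Total: 1 + 1 + 6 + 6 + 1 + 1 = 16.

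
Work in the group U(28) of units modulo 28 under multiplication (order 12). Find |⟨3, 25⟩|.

6

|⟨3⟩| = 6 and |⟨25⟩| = 3, so |H| is a multiple of lcm(6, 3) = 6 and divides |G| = 12.
Closing under the operation: H = {1, 3, 9, 19, 25, 27}, so |H| = 6.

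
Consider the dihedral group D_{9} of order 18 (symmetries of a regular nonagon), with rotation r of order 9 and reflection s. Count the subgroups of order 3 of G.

1

|G| = 18 and 3 | 18, so subgroups of order 3 are possible by Lagrange.
The subgroups of order 3 are: {e, r^3, r^6}.
So G has 1 subgroup of order 3.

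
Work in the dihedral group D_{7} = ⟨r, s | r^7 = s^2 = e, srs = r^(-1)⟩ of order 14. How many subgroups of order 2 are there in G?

|G| = 14 and 2 | 14, so subgroups of order 2 are possible by Lagrange.
The subgroups of order 2 are: {e, r^2s}; {e, r^3s}; {e, r^4s}; {e, r^5s}; … (7 in all).
So G has 7 subgroups of order 2.

7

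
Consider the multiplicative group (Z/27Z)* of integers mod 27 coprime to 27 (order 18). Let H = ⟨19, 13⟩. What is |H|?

|⟨19⟩| = 3 and |⟨13⟩| = 9, so |H| is a multiple of lcm(3, 9) = 9 and divides |G| = 18.
Closing under the operation: H = {1, 4, 7, 10, 13, 16, 19, 22, 25}, so |H| = 9.

9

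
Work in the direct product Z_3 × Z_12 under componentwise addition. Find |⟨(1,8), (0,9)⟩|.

|⟨(1,8)⟩| = 3 and |⟨(0,9)⟩| = 4, so |H| is a multiple of lcm(3, 4) = 12 and divides |G| = 36.
Closing under the operation: H = {(0,0), (0,3), (0,6), (0,9), (1,2), (1,5), (1,8), (1,11), (2,1), (2,4), (2,7), (2,10)}, so |H| = 12.

12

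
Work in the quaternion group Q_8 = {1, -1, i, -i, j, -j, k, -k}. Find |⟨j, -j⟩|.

4

|⟨j⟩| = 4 and |⟨-j⟩| = 4, so |H| is a multiple of lcm(4, 4) = 4 and divides |G| = 8.
Closing under the operation: H = {1, -1, j, -j}, so |H| = 4.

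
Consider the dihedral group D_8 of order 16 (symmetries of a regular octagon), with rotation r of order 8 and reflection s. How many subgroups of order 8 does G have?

3

|G| = 16 and 8 | 16, so subgroups of order 8 are possible by Lagrange.
The subgroups of order 8 are: {e, r, r^2, r^3, r^4, r^5, r^6, r^7}; {e, r^2, r^4, r^6, s, r^2s, r^4s, r^6s}; {e, r^2, r^4, r^6, rs, r^3s, r^5s, r^7s}.
So G has 3 subgroups of order 8.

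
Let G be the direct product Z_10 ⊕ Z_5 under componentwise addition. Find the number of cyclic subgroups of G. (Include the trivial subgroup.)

Each element a generates a cyclic subgroup ⟨a⟩; distinct elements may generate the same one (a cyclic group of order d has φ(d) generators).
Cyclic subgroups by order — order 1: 1; order 2: 1; order 5: 6; order 10: 6.
Total: 14.

14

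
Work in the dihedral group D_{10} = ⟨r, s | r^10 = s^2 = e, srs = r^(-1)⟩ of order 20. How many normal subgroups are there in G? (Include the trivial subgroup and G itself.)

G has 22 subgroups. Checking conjugation-invariance by order — order 1: 1/1 normal; order 2: 1/11 normal; order 4: 0/5 normal; order 5: 1/1 normal; order 10: 3/3 normal; order 20: 1/1 normal.
Total normal subgroups: 7.

7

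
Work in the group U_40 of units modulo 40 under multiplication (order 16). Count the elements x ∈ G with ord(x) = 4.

8

The elements of order 4 are: 3, 7, 13, 17, 23, 27, 33, 37.
That's 8.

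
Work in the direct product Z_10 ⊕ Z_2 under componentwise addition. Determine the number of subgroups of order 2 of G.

3

|G| = 20 and 2 | 20, so subgroups of order 2 are possible by Lagrange.
The subgroups of order 2 are: {(0,0), (0,1)}; {(0,0), (5,0)}; {(0,0), (5,1)}.
So G has 3 subgroups of order 2.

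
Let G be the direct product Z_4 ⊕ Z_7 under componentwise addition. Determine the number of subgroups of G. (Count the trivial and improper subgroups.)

6

|G| = 28, so by Lagrange every subgroup order divides 28. Divisors: 1, 2, 4, 7, 14, 28.
Subgroups by order — order 1: 1; order 2: 1; order 4: 1; order 7: 1; order 14: 1; order 28: 1.
Total: 1 + 1 + 1 + 1 + 1 + 1 = 6.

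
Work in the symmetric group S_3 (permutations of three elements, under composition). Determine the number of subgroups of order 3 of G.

1

|G| = 6 and 3 | 6, so subgroups of order 3 are possible by Lagrange.
The subgroups of order 3 are: {e, (1 2 3), (1 3 2)}.
So G has 1 subgroup of order 3.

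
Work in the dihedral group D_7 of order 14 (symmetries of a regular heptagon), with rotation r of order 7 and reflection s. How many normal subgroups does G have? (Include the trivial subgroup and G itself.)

G has 10 subgroups. Checking conjugation-invariance by order — order 1: 1/1 normal; order 2: 0/7 normal; order 7: 1/1 normal; order 14: 1/1 normal.
Total normal subgroups: 3.

3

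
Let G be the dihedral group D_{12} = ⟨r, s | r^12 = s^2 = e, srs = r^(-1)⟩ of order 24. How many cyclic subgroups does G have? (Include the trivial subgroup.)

18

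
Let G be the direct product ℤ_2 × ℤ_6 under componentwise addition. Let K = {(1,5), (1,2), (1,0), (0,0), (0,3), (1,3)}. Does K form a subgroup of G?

No

(1,2) ∈ K but its inverse (1,4) ∉ K, so K is not a subgroup.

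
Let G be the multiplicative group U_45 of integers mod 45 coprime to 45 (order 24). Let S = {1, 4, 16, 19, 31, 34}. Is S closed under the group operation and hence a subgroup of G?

Yes

|S| = 6 divides |G| = 24, consistent with Lagrange.
S contains the identity, every element's inverse is in S, and S is closed under ·: it is a subgroup.
In fact S = ⟨34⟩.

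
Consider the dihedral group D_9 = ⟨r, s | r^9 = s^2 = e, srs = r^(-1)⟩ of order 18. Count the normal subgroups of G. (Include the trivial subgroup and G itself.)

G has 16 subgroups. Checking conjugation-invariance by order — order 1: 1/1 normal; order 2: 0/9 normal; order 3: 1/1 normal; order 6: 0/3 normal; order 9: 1/1 normal; order 18: 1/1 normal.
Total normal subgroups: 4.

4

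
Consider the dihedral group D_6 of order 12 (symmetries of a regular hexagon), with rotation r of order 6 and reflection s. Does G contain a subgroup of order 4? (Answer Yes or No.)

4 | 12. A subgroup of order 4 is {e, r^3, r^2s, r^5s}.

Yes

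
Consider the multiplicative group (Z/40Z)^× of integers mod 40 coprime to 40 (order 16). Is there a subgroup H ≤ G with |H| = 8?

8 | 16. A subgroup of order 8 is {1, 7, 9, 11, 13, 19, 23, 37}.

Yes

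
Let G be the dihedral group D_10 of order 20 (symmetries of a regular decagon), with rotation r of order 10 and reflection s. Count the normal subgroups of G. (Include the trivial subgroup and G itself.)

G has 22 subgroups. Checking conjugation-invariance by order — order 1: 1/1 normal; order 2: 1/11 normal; order 4: 0/5 normal; order 5: 1/1 normal; order 10: 3/3 normal; order 20: 1/1 normal.
Total normal subgroups: 7.

7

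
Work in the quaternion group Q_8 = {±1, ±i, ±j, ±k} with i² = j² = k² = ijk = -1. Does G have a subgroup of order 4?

Yes

4 | 8. A subgroup of order 4 is {1, -1, i, -i}.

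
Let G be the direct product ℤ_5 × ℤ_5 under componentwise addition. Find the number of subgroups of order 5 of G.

6

|G| = 25 and 5 | 25, so subgroups of order 5 are possible by Lagrange.
The subgroups of order 5 are: {(0,0), (0,1), (0,2), (0,3), (0,4)}; {(0,0), (1,0), (2,0), (3,0), (4,0)}; {(0,0), (1,1), (2,2), (3,3), (4,4)}; {(0,0), (1,2), (2,4), (3,1), (4,3)}; … (6 in all).
So G has 6 subgroups of order 5.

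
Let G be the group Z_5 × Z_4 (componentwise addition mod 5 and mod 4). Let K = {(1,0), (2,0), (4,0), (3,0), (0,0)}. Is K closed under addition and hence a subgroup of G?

|K| = 5 divides |G| = 20, consistent with Lagrange.
K contains the identity, every element's inverse is in K, and K is closed under +: it is a subgroup.
In fact K = ⟨(4,0)⟩.

Yes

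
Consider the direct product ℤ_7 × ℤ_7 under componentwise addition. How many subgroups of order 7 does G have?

8

|G| = 49 and 7 | 49, so subgroups of order 7 are possible by Lagrange.
The subgroups of order 7 are: {(0,0), (0,1), (0,2), (0,3), (0,4), (0,5), (0,6)}; {(0,0), (1,0), (2,0), (3,0), (4,0), (5,0), (6,0)}; {(0,0), (1,1), (2,2), (3,3), (4,4), (5,5), (6,6)}; {(0,0), (1,2), (2,4), (3,6), (4,1), (5,3), (6,5)}; … (8 in all).
So G has 8 subgroups of order 7.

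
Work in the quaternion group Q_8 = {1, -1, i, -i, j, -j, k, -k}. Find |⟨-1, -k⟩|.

4

|⟨-1⟩| = 2 and |⟨-k⟩| = 4, so |H| is a multiple of lcm(2, 4) = 4 and divides |G| = 8.
Closing under the operation: H = {1, -1, k, -k}, so |H| = 4.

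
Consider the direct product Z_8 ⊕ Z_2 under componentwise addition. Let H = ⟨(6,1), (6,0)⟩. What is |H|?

8

|⟨(6,1)⟩| = 4 and |⟨(6,0)⟩| = 4, so |H| is a multiple of lcm(4, 4) = 4 and divides |G| = 16.
Closing under the operation: H = {(0,0), (0,1), (2,0), (2,1), (4,0), (4,1), (6,0), (6,1)}, so |H| = 8.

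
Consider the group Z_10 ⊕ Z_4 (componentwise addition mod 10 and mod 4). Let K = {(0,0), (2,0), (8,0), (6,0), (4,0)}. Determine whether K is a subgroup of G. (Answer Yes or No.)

|K| = 5 divides |G| = 40, consistent with Lagrange.
K contains the identity, every element's inverse is in K, and K is closed under +: it is a subgroup.
In fact K = ⟨(4,0)⟩.

Yes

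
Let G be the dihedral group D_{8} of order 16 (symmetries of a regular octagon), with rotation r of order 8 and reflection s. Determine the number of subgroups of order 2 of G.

9

|G| = 16 and 2 | 16, so subgroups of order 2 are possible by Lagrange.
The subgroups of order 2 are: {e, r^2s}; {e, r^3s}; {e, r^4}; {e, r^4s}; … (9 in all).
So G has 9 subgroups of order 2.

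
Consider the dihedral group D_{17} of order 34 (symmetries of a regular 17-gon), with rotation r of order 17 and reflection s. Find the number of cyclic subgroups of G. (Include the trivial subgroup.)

A cyclic subgroup of order d is generated by each of its φ(d) elements of order d, so the cyclic subgroups of order d number (#elements of order d)/φ(d).
Cyclic subgroups by order — order 1: 1; order 2: 17; order 17: 1.
Total: 19.

19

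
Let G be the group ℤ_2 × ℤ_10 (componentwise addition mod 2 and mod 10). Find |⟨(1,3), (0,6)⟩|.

|⟨(1,3)⟩| = 10 and |⟨(0,6)⟩| = 5, so |H| is a multiple of lcm(10, 5) = 10 and divides |G| = 20.
Closing under the operation: H = {(0,0), (0,2), (0,4), (0,6), (0,8), (1,1), (1,3), (1,5), (1,7), (1,9)}, so |H| = 10.

10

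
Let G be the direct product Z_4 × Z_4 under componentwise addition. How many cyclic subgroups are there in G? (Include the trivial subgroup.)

A cyclic subgroup of order d is generated by each of its φ(d) elements of order d, so the cyclic subgroups of order d number (#elements of order d)/φ(d).
Cyclic subgroups by order — order 1: 1; order 2: 3; order 4: 6.
Total: 10.

10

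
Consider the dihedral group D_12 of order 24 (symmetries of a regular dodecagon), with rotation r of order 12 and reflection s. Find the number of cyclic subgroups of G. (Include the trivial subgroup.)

18

Group the elements of G by the cyclic subgroup they generate; each cyclic subgroup of order d accounts for φ(d) elements.
Cyclic subgroups by order — order 1: 1; order 2: 13; order 3: 1; order 4: 1; order 6: 1; order 12: 1.
Total: 18.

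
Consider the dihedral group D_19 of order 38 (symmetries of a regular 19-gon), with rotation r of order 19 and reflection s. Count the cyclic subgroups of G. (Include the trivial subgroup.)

21

A cyclic subgroup of order d is generated by each of its φ(d) elements of order d, so the cyclic subgroups of order d number (#elements of order d)/φ(d).
Cyclic subgroups by order — order 1: 1; order 2: 19; order 19: 1.
Total: 21.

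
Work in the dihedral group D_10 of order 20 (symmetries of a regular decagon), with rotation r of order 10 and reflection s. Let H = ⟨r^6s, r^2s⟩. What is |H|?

10

|⟨r^6s⟩| = 2 and |⟨r^2s⟩| = 2, so |H| is a multiple of lcm(2, 2) = 2 and divides |G| = 20.
Closing under the operation: H = {e, r^2, r^4, r^6, r^8, s, r^2s, r^4s, r^6s, r^8s}, so |H| = 10.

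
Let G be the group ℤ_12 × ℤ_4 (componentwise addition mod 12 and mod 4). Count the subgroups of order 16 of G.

1

|G| = 48 and 16 | 48, so subgroups of order 16 are possible by Lagrange.
The subgroups of order 16 are: {(0,0), (0,1), (0,2), (0,3), (3,0), (3,1), (3,2), (3,3), (6,0), (6,1), (6,2), (6,3), (9,0), (9,1), (9,2), (9,3)}.
So G has 1 subgroup of order 16.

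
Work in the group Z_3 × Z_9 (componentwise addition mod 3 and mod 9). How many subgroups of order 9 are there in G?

|G| = 27 and 9 | 27, so subgroups of order 9 are possible by Lagrange.
The subgroups of order 9 are: {(0,0), (0,1), (0,2), (0,3), (0,4), (0,5), (0,6), (0,7), (0,8)}; {(0,0), (0,3), (0,6), (1,0), (1,3), (1,6), (2,0), (2,3), (2,6)}; {(0,0), (0,3), (0,6), (1,1), (1,4), (1,7), (2,2), (2,5), (2,8)}; {(0,0), (0,3), (0,6), (1,2), (1,5), (1,8), (2,1), (2,4), (2,7)}.
So G has 4 subgroups of order 9.

4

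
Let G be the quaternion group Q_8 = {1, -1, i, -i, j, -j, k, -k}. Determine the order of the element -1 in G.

Computing powers of -1: the smallest k with (-1)^k = e is k = 2.

2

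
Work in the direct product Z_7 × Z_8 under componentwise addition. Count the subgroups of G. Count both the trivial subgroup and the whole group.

|G| = 56, so by Lagrange every subgroup order divides 56. Divisors: 1, 2, 4, 7, 8, 14, 28, 56.
Subgroups by order — order 1: 1; order 2: 1; order 4: 1; order 7: 1; order 8: 1; order 14: 1; order 28: 1; order 56: 1.
Total: 1 + 1 + 1 + 1 + 1 + 1 + 1 + 1 = 8.

8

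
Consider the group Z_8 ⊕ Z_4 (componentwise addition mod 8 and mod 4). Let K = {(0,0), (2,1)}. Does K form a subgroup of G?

(2,1) ∈ K but its inverse (6,3) ∉ K, so K is not a subgroup.

No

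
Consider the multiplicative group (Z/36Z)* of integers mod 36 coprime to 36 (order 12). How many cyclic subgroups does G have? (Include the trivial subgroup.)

A cyclic subgroup of order d is generated by each of its φ(d) elements of order d, so the cyclic subgroups of order d number (#elements of order d)/φ(d).
Cyclic subgroups by order — order 1: 1; order 2: 3; order 3: 1; order 6: 3.
Total: 8.

8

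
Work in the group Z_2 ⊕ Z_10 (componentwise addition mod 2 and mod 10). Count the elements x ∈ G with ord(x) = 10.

12

An element (a,b) has order lcm(ord(a), ord(b)); count pairs with lcm equal to 10.
Enumerating gives 12 such elements.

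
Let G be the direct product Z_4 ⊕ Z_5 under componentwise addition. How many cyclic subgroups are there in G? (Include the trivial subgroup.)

6

A cyclic subgroup of order d is generated by each of its φ(d) elements of order d, so the cyclic subgroups of order d number (#elements of order d)/φ(d).
Cyclic subgroups by order — order 1: 1; order 2: 1; order 4: 1; order 5: 1; order 10: 1; order 20: 1.
Total: 6.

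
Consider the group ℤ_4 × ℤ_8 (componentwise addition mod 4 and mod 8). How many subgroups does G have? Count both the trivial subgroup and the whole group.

|G| = 32, so by Lagrange every subgroup order divides 32. Divisors: 1, 2, 4, 8, 16, 32.
Subgroups by order — order 1: 1; order 2: 3; order 4: 7; order 8: 7; order 16: 3; order 32: 1.
Total: 1 + 3 + 7 + 7 + 3 + 1 = 22.

22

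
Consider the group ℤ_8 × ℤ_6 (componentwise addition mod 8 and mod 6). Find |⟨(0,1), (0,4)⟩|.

|⟨(0,1)⟩| = 6 and |⟨(0,4)⟩| = 3, so |H| is a multiple of lcm(6, 3) = 6 and divides |G| = 48.
Closing under the operation: H = {(0,0), (0,1), (0,2), (0,3), (0,4), (0,5)}, so |H| = 6.

6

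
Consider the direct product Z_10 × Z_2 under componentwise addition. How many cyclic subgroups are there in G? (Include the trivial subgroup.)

Each element a generates a cyclic subgroup ⟨a⟩; distinct elements may generate the same one (a cyclic group of order d has φ(d) generators).
Cyclic subgroups by order — order 1: 1; order 2: 3; order 5: 1; order 10: 3.
Total: 8.

8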